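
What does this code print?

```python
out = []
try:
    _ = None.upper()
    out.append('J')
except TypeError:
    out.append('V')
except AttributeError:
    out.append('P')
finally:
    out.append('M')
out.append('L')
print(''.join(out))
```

Execution trace: 'P' (except AttributeError) → 'M' (finally) → 'L' (after the try/except). Output: PML

Answer: PML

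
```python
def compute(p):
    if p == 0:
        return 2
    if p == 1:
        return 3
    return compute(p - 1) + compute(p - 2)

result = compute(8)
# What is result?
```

Build up from base cases: compute(0)=2, compute(1)=3, compute(2)=5, compute(3)=8, compute(4)=13, compute(5)=21, compute(6)=34, ..., compute(8)=89

Answer: 89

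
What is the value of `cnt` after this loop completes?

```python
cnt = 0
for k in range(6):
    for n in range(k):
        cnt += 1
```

Triangle number: 0+1+2+...+5
`cnt` takes the values: 0 → 1 → 2 → 3 → 4 → 5 → 6 → 7 → 8 → 9 → 10 → 11 → 12 → 13 → 14 → 15

Answer: 15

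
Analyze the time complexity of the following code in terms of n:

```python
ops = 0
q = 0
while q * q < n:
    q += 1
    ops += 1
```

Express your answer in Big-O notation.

Each loop level contributes: √n. Multiplying the contributions gives O(√n).

Answer: O(√n)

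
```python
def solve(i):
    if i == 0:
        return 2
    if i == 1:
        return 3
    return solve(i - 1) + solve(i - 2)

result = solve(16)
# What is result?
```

Build up from base cases: solve(0)=2, solve(1)=3, solve(2)=5, solve(3)=8, solve(4)=13, solve(5)=21, solve(6)=34, ..., solve(16)=4181

Answer: 4181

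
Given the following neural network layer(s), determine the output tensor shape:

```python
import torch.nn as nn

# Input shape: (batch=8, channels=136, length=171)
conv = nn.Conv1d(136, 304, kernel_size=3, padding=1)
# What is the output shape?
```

Input: (8, 136, 171) -> Output: (8, 304, 171)

Answer: (8, 304, 171)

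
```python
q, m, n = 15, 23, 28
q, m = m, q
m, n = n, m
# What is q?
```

Trace:
`q, m, n = 15, 23, 28` → q = 15; m = 23; n = 28
`q, m = m, q` → q = 23; m = 15
`m, n = n, m` → m = 28; n = 15
So q = 23

Answer: 23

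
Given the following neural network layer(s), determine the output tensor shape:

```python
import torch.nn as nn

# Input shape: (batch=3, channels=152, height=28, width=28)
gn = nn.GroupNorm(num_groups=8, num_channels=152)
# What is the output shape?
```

Input: (3, 152, 28, 28) -> Output: (3, 152, 28, 28)

Answer: (3, 152, 28, 28)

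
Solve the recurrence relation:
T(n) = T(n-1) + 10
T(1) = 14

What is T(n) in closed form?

Unrolling: T(n) = T(1) + 10·(n-1) = 14 + 10(n-1) = 10n + 4.

Answer: T(n) = 10n + 4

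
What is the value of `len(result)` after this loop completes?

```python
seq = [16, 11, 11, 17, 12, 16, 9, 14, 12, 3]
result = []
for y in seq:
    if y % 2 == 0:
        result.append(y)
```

Count even numbers in [16, 11, 11, 17, 12, 16, 9, 14, 12, 3]
`result` takes the values: [] → [16] → [16, 12] → [16, 12, 16] → [16, 12, 16, 14] → [16, 12, 16, 14, 12]
So `len(result)` = 5

Answer: 5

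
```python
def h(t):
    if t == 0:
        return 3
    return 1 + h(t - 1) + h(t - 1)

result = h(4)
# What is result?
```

h(t) = 1 + 2·h(t-1), h(0)=3. Closed form: (3+1)·2^4 - 1 = 63.

Answer: 63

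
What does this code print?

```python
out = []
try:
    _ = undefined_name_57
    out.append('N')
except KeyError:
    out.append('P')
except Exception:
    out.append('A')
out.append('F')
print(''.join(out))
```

Execution trace: 'A' (except Exception) → 'F' (after the try/except). Output: AF

Answer: AF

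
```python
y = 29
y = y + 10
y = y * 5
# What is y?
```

Trace:
`y = 29` → y = 29
`y = y + 10` → y = 39
`y = y * 5` → y = 195
So y = 195

Answer: 195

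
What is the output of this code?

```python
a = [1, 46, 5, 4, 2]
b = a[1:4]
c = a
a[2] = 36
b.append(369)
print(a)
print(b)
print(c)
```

Key concept: slice vs alias.
Step by step:
`a = [1, 46, 5, 4, 2]` → a = [1, 46, 5, 4, 2]
`b = a[1:4]` → b = [46, 5, 4]
`c = a` → c = [1, 46, 5, 4, 2] (same object as a)
`a[2] = 36` → a = [1, 46, 36, 4, 2] (same object as c); c = [1, 46, 36, 4, 2] (same object as a)
`b.append(369)` → b = [46, 5, 4, 369]
`print(a)` → prints [1, 46, 36, 4, 2]
`print(b)` → prints [46, 5, 4, 369]
`print(c)` → prints [1, 46, 36, 4, 2]

Answer:
[1, 46, 36, 4, 2]
[46, 5, 4, 369]
[1, 46, 36, 4, 2]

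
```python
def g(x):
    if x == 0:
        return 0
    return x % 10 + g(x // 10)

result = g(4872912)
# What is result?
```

Sum of digits of 4872912: 2 + 1 + 9 + 2 + 7 + 8 + 4 = 33

Answer: 33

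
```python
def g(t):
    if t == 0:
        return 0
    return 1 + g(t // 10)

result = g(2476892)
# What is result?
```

Count of digits of 2476892: 7

Answer: 7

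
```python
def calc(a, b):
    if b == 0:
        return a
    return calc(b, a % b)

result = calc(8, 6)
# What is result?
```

calc(8, 6) -> calc(6, 2) -> calc(2, 0) -> 2

Answer: 2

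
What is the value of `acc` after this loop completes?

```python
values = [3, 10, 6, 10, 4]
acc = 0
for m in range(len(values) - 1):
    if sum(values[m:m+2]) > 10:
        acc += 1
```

Count windows with sum > 10
`acc` takes the values: 0 → 1 → 2 → 3 → 4

Answer: 4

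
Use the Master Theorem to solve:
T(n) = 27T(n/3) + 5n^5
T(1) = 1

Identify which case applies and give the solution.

a=27, b=3, f(n)=5n^5. log_3(27) = 3. Since c=5 > 3 and the regularity condition holds (27(n/3)^5 = (27/3^5)n^5 with 27/3^5 < 1), Case 3 applies: T(n) = Θ(f(n)) = O(n^5).

Answer: O(n^5) - Case 3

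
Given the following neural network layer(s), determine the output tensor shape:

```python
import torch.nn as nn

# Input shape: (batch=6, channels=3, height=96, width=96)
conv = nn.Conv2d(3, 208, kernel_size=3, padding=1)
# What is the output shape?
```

Input: (6, 3, 96, 96) -> Output: (6, 208, 96, 96)

Answer: (6, 208, 96, 96)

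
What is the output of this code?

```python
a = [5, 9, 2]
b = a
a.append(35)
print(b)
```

Key concept: basic list aliasing.
Step by step:
`a = [5, 9, 2]` → a = [5, 9, 2]
`b = a` → b = [5, 9, 2] (same object as a)
`a.append(35)` → a = [5, 9, 2, 35] (same object as b); b = [5, 9, 2, 35] (same object as a)
`print(b)` → prints [5, 9, 2, 35]

Answer: [5, 9, 2, 35]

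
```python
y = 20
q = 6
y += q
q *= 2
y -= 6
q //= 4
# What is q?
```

Trace:
`y = 20` → y = 20
`q = 6` → q = 6
`y += q` → y = 26
`q *= 2` → q = 12
`y -= 6` → y = 20
`q //= 4` → q = 3
So q = 3

Answer: 3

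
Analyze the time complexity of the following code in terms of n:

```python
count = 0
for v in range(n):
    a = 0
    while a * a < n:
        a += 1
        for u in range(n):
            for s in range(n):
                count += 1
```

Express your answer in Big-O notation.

Each loop level contributes: n × √n × n × n. Multiplying the contributions gives O(n^3√n).

Answer: O(n^3√n)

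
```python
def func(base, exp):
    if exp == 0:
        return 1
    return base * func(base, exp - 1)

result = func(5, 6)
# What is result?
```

func(5, 6) = 5 * 5 * 5 * 5 * 5 * 5 = 15625

Answer: 15625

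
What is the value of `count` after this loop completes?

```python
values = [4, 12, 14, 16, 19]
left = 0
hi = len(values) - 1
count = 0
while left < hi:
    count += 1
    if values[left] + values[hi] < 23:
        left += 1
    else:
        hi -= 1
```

Steps to find pair summing to 23
`count` takes the values: 0 → 1 → 2 → 3 → 4

Answer: 4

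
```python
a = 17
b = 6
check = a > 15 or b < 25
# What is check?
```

Trace:
`a = 17` → a = 17
`b = 6` → b = 6
`check = a > 15 or b < 25` → check = True
So check = True

Answer: True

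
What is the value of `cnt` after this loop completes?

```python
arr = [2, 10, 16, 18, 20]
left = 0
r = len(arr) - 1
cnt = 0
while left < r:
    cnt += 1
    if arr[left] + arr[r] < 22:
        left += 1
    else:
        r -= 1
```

Steps to find pair summing to 22
`cnt` takes the values: 0 → 1 → 2 → 3 → 4

Answer: 4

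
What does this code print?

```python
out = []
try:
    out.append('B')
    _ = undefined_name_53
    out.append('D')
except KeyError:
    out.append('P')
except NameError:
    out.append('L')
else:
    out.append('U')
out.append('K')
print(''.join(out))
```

Execution trace: 'B' (try body) → 'L' (except NameError) → 'K' (after the try/except). Output: BLK

Answer: BLK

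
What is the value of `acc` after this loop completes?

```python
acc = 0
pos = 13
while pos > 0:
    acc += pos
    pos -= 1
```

Sum 13 down to 1
`acc` takes the values: 0 → 13 → 25 → 36 → 46 → 55 → 63 → 70 → 76 → 81 → 85 → 88 → 90 → 91

Answer: 91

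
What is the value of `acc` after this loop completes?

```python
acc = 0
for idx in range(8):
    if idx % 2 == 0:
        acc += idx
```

Sum of even numbers 0 to 7
`acc` takes the values: 0 → 2 → 6 → 12

Answer: 12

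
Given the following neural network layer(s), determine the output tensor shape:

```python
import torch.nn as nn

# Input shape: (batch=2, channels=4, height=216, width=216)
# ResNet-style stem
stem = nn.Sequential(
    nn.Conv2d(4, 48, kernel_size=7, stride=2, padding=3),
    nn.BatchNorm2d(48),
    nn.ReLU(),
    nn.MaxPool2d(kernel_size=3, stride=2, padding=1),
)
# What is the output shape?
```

Input: (2, 4, 216, 216) -> after Conv2d 7x7 stride=2: (2, 48, 108, 108) -> Output: (2, 48, 54, 54)

Answer: (2, 48, 54, 54)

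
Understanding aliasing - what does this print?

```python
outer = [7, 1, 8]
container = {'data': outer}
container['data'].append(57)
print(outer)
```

Key concept: dict holds reference to list.
Step by step:
`outer = [7, 1, 8]` → outer = [7, 1, 8]
`container = {'data': outer}` → container = {'data': [7, 1, 8]}
`container['data'].append(57)` → outer = [7, 1, 8, 57]; container = {'data': [7, 1, 8, 57]}
`print(outer)` → prints [7, 1, 8, 57]

Answer: [7, 1, 8, 57]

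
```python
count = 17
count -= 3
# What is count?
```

Trace:
`count = 17` → count = 17
`count -= 3` → count = 14
So count = 14

Answer: 14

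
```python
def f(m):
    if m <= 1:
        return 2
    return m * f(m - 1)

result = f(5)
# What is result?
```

f(5) = 5 * 4 * 3 * 2 * 2 = 240

Answer: 240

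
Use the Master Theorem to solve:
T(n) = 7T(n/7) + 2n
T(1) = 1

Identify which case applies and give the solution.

a=7, b=7, f(n)=2n. log_7(7) = 1. Since c=1 = 1, Case 2 applies: T(n) = Θ(n^log_b(a) · log n) = O(n log n).

Answer: O(n log n) - Case 2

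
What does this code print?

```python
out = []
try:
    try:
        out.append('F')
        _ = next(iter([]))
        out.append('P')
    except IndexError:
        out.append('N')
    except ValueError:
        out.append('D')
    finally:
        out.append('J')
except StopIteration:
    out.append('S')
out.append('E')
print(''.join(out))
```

Execution trace: 'F' (try body) → 'J' (finally) → 'S' (outer except StopIteration) → 'E' (after the try/except). Output: FJSE

Answer: FJSE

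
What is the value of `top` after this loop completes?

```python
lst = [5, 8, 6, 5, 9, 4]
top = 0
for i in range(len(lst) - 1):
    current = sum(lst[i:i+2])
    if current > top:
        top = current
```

Max sum of 2-element window in [5, 8, 6, 5, 9, 4]
`top` takes the values: 0 → 13 → 14

Answer: 14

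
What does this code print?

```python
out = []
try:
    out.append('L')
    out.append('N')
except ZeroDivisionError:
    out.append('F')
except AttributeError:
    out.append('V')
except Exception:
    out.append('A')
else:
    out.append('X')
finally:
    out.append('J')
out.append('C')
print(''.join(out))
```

Execution trace: 'L' (try body) → 'N' (try body, no exception) → 'X' (else) → 'J' (finally) → 'C' (after the try/except). Output: LNXJC

Answer: LNXJC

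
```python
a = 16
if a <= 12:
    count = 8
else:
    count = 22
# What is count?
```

Trace:
`a = 16` → a = 16
`if a <= 12: ...` → a <= 12 is False, take else branch → count = 22
So count = 22

Answer: 22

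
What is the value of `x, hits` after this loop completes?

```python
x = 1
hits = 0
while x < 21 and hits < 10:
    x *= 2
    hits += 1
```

Double until >= 21 or 10 iterations
`x, hits` takes the values: (1, 0) → (2, 0) → (2, 1) → (4, 1) → (4, 2) → (8, 2) → (8, 3) → (16, 3) → (16, 4) → (32, 4) → (32, 5)

Answer: 32, 5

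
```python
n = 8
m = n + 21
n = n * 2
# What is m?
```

Trace:
`n = 8` → n = 8
`m = n + 21` → m = 29
`n = n * 2` → n = 16
So m = 29

Answer: 29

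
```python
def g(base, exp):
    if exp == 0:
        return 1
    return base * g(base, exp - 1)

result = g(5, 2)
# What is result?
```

g(5, 2) = 5 * 5 = 25

Answer: 25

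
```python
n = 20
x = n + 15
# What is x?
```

Trace:
`n = 20` → n = 20
`x = n + 15` → x = 35
So x = 35

Answer: 35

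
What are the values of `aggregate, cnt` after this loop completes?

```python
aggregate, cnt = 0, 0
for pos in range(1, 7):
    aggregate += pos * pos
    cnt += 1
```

Sum of squares and count
`aggregate, cnt` takes the values: (0, 0) → (1, 0) → (1, 1) → (5, 1) → (5, 2) → (14, 2) → (14, 3) → (30, 3) → (30, 4) → (55, 4) → (55, 5) → (91, 5) → (91, 6)

Answer: 91, 6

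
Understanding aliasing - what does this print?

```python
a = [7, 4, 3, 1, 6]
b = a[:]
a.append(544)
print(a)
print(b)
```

Key concept: slice [:] creates copy.
Step by step:
`a = [7, 4, 3, 1, 6]` → a = [7, 4, 3, 1, 6]
`b = a[:]` → b = [7, 4, 3, 1, 6]
`a.append(544)` → a = [7, 4, 3, 1, 6, 544]
`print(a)` → prints [7, 4, 3, 1, 6, 544]
`print(b)` → prints [7, 4, 3, 1, 6]

Answer:
[7, 4, 3, 1, 6, 544]
[7, 4, 3, 1, 6]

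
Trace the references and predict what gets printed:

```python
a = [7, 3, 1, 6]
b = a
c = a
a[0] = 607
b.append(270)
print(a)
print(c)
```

Key concept: multiple aliases.
Step by step:
`a = [7, 3, 1, 6]` → a = [7, 3, 1, 6]
`b = a` → b = [7, 3, 1, 6] (same object as a)
`c = a` → c = [7, 3, 1, 6] (same object as a, b)
`a[0] = 607` → a = [607, 3, 1, 6] (same object as b, c); b = [607, 3, 1, 6] (same object as a, c); c = [607, 3, 1, 6] (same object as a, b)
`b.append(270)` → a = [607, 3, 1, 6, 270] (same object as b, c); b = [607, 3, 1, 6, 270] (same object as a, c); c = [607, 3, 1, 6, 270] (same object as a, b)
`print(a)` → prints [607, 3, 1, 6, 270]
`print(c)` → prints [607, 3, 1, 6, 270]

Answer:
[607, 3, 1, 6, 270]
[607, 3, 1, 6, 270]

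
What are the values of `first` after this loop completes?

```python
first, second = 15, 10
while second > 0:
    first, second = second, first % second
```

GCD of 15 and 10
`first` takes the values: 15 → 10 → 5

Answer: 5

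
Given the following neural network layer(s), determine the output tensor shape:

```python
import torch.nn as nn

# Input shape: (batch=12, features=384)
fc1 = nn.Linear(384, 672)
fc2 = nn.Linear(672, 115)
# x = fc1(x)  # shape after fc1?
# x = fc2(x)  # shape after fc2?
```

Input: (12, 384) -> after fc1: (12, 672) -> Output: (12, 115)

Answer: (12, 115)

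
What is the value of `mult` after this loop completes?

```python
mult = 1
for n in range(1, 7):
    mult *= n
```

6! = 720
`mult` takes the values: 1 → 2 → 6 → 24 → 120 → 720

Answer: 720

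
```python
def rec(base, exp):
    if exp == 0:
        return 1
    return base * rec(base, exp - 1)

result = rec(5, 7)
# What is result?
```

rec(5, 7) = 5 * 5 * 5 * 5 * 5 * 5 * 5 = 78125

Answer: 78125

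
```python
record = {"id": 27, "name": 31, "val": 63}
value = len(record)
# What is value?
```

Trace:
`record = {"id": 27, "name": 31, "val": 63}` → record = {'id': 27, 'name': 31, 'val': 63}
`value = len(record)` → value = 3
So value = 3

Answer: 3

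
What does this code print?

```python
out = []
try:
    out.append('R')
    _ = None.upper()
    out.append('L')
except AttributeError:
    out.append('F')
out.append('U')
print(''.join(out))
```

Execution trace: 'R' (try body) → 'F' (except AttributeError) → 'U' (after the try/except). Output: RFU

Answer: RFU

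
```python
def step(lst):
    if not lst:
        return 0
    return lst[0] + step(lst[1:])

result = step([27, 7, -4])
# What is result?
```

27 + 7 + (-4) + 0 = 30

Answer: 30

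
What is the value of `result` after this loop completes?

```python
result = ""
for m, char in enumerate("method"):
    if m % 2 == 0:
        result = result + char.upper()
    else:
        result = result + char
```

Uppercase even positions in 'method'
`result` takes the values: "" → "M" → "Me" → "MeT" → "MeTh" → "MeThO" → "MeThOd"

Answer: "MeThOd"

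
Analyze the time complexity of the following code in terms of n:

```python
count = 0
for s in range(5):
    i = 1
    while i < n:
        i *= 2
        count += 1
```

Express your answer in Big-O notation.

Each loop level contributes: 1 × log n. Multiplying the contributions gives O(log n).

Answer: O(log n)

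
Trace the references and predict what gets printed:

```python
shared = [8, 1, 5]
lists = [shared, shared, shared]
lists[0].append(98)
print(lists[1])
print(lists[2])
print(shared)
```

Key concept: list of same reference.
Step by step:
`shared = [8, 1, 5]` → shared = [8, 1, 5]
`lists = [shared, shared, shared]` → lists = [[8, 1, 5], [8, 1, 5], [8, 1, 5]]
`lists[0].append(98)` → shared = [8, 1, 5, 98]; lists = [[8, 1, 5, 98], [8, 1, 5, 98], [8, 1, 5, 98]]
`print(lists[1])` → prints [8, 1, 5, 98]
`print(lists[2])` → prints [8, 1, 5, 98]
`print(shared)` → prints [8, 1, 5, 98]

Answer:
[8, 1, 5, 98]
[8, 1, 5, 98]
[8, 1, 5, 98]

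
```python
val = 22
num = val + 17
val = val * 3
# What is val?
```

Trace:
`val = 22` → val = 22
`num = val + 17` → num = 39
`val = val * 3` → val = 66
So val = 66

Answer: 66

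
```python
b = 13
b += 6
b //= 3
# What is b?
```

Trace:
`b = 13` → b = 13
`b += 6` → b = 19
`b //= 3` → b = 6
So b = 6

Answer: 6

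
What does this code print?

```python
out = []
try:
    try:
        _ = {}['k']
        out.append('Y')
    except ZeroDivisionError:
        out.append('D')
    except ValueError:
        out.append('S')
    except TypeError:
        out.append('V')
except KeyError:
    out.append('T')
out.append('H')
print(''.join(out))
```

Execution trace: 'T' (outer except KeyError) → 'H' (after the try/except). Output: TH

Answer: TH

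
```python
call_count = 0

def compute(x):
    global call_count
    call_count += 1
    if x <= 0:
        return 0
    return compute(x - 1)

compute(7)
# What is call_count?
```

Linear recursion stepping by 1: 8 calls from x=7 down to ≤0.

Answer: 8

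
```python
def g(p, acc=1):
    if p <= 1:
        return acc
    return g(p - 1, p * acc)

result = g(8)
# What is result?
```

Accumulator trace (n, acc): (8, 1) -> (7, 8) -> (6, 56) -> (5, 336) -> (4, 1680) -> (3, 6720) -> (2, 20160) -> (1, 40320) -> return 40320

Answer: 40320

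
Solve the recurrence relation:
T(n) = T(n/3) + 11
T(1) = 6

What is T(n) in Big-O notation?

Each step divides n by 3 and adds 11. After log_3(n) steps we reach T(1)=6. So T(n) = 11·log_3(n) + 6 = O(log n).

Answer: O(log n)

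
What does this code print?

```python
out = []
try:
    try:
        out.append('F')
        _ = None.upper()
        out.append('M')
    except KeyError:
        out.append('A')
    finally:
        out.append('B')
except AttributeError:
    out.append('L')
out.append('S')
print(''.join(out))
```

Execution trace: 'F' (try body) → 'B' (finally) → 'L' (outer except AttributeError) → 'S' (after the try/except). Output: FBLS

Answer: FBLS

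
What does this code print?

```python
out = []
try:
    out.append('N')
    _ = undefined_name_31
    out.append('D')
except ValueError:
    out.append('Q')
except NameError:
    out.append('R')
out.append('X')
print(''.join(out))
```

Execution trace: 'N' (try body) → 'R' (except NameError) → 'X' (after the try/except). Output: NRX

Answer: NRX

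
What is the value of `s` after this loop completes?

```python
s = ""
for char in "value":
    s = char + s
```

Reverse 'value'
`s` takes the values: "" → "v" → "av" → "lav" → "ulav" → "eulav"

Answer: "eulav"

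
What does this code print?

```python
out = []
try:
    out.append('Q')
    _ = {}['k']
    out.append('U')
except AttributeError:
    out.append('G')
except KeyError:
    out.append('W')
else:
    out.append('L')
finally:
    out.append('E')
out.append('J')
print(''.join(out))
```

Execution trace: 'Q' (try body) → 'W' (except KeyError) → 'E' (finally) → 'J' (after the try/except). Output: QWEJ

Answer: QWEJ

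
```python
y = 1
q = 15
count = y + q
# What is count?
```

Trace:
`y = 1` → y = 1
`q = 15` → q = 15
`count = y + q` → count = 16
So count = 16

Answer: 16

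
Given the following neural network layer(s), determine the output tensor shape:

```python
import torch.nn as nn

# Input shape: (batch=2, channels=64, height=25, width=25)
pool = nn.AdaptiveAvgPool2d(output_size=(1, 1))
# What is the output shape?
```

Input: (2, 64, 25, 25) -> Output: (2, 64, 1, 1)

Answer: (2, 64, 1, 1)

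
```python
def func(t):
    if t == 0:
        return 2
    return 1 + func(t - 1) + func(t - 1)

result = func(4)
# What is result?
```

func(t) = 1 + 2·func(t-1), func(0)=2. Closed form: (2+1)·2^4 - 1 = 47.

Answer: 47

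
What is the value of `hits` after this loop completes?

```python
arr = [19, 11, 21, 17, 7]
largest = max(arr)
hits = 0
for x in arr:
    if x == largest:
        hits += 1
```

Count of max value 21 in [19, 11, 21, 17, 7]
`hits` takes the values: 0 → 1

Answer: 1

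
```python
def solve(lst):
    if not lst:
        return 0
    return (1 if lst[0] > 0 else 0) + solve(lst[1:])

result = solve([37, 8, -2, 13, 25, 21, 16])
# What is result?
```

Count of positive elements in [37, 8, -2, 13, 25, 21, 16] = 6

Answer: 6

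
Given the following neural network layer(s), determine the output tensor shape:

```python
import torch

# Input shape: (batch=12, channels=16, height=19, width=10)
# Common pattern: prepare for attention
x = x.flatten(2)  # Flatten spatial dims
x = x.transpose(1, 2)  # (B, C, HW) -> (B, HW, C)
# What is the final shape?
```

Input: (12, 16, 19, 10) -> after flatten(2): (12, 16, 190) -> Output: (12, 190, 16)

Answer: (12, 190, 16)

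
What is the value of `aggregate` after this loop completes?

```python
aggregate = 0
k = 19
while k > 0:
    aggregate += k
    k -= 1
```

Sum 19 down to 1
`aggregate` takes the values: 0 → 19 → 37 → 54 → 70 → 85 → 99 → 112 → 124 → 135 → 145 → 154 → 162 → 169 → 175 → 180 → 184 → 187 → 189 → 190

Answer: 190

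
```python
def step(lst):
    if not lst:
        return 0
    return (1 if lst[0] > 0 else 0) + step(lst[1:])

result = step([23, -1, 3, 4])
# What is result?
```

Count of positive elements in [23, -1, 3, 4] = 3

Answer: 3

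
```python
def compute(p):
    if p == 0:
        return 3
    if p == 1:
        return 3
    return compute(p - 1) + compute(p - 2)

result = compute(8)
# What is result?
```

Build up from base cases: compute(0)=3, compute(1)=3, compute(2)=6, compute(3)=9, compute(4)=15, compute(5)=24, compute(6)=39, ..., compute(8)=102

Answer: 102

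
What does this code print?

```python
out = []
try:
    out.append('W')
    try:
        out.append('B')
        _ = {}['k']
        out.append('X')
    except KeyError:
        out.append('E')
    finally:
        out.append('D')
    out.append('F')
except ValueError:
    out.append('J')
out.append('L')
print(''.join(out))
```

Execution trace: 'W' (try body) → 'B' (inner try body) → 'E' (inner except KeyError) → 'D' (inner finally) → 'F' (try body, no exception) → 'L' (after the try/except). Output: WBEDFL

Answer: WBEDFL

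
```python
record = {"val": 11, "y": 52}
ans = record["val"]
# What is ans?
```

Trace:
`record = {"val": 11, "y": 52}` → record = {'val': 11, 'y': 52}
`ans = record["val"]` → ans = 11
So ans = 11

Answer: 11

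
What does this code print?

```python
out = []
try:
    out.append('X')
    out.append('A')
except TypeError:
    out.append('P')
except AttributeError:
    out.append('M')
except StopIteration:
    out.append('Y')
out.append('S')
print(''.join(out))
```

Execution trace: 'X' (try body) → 'A' (try body, no exception) → 'S' (after the try/except). Output: XAS

Answer: XAS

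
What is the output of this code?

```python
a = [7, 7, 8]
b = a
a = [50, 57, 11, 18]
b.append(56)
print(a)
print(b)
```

Key concept: rebinding vs mutation: a is rebound to a new list, b still points at the original.
Step by step:
`a = [7, 7, 8]` → a = [7, 7, 8]
`b = a` → b = [7, 7, 8] (same object as a)
`a = [50, 57, 11, 18]` → a = [50, 57, 11, 18]
`b.append(56)` → b = [7, 7, 8, 56]
`print(a)` → prints [50, 57, 11, 18]
`print(b)` → prints [7, 7, 8, 56]

Answer:
[50, 57, 11, 18]
[7, 7, 8, 56]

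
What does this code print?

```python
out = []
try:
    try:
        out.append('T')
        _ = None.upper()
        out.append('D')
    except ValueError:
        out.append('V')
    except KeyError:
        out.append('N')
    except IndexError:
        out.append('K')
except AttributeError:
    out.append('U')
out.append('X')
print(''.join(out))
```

Execution trace: 'T' (try body) → 'U' (outer except AttributeError) → 'X' (after the try/except). Output: TUX

Answer: TUX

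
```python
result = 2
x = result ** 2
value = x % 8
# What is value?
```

Trace:
`result = 2` → result = 2
`x = result ** 2` → x = 4
`value = x % 8` → value = 4
So value = 4

Answer: 4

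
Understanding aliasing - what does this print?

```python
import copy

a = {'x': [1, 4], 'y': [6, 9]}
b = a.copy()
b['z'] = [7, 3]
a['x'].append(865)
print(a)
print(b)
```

Key concept: shallow copy of dict with mutable values.
Step by step:
`a = {'x': [1, 4], 'y': [6, 9]}` → a = {'x': [1, 4], 'y': [6, 9]}
`b = a.copy()` → b = {'x': [1, 4], 'y': [6, 9]}
`b['z'] = [7, 3]` → b = {'x': [1, 4], 'y': [6, 9], 'z': [7, 3]}
`a['x'].append(865)` → a = {'x': [1, 4, 865], 'y': [6, 9]}; b = {'x': [1, 4, 865], 'y': [6, 9], 'z': [7, 3]}
`print(a)` → prints {'x': [1, 4, 865], 'y': [6, 9]}
`print(b)` → prints {'x': [1, 4, 865], 'y': [6, 9], 'z': [7, 3]}

Answer:
{'x': [1, 4, 865], 'y': [6, 9]}
{'x': [1, 4, 865], 'y': [6, 9], 'z': [7, 3]}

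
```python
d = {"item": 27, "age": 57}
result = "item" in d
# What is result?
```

Trace:
`d = {"item": 27, "age": 57}` → d = {'item': 27, 'age': 57}
`result = "item" in d` → result = True
So result = True

Answer: True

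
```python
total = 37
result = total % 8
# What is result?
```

Trace:
`total = 37` → total = 37
`result = total % 8` → result = 5
So result = 5

Answer: 5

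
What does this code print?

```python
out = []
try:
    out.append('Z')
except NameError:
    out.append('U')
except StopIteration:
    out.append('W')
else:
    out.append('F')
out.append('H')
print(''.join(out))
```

Execution trace: 'Z' (try body, no exception) → 'F' (else) → 'H' (after the try/except). Output: ZFH

Answer: ZFH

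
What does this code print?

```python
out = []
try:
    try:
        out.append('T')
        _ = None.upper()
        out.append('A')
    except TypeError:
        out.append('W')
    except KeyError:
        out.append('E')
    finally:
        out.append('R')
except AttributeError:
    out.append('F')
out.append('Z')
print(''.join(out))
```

Execution trace: 'T' (try body) → 'R' (finally) → 'F' (outer except AttributeError) → 'Z' (after the try/except). Output: TRFZ

Answer: TRFZ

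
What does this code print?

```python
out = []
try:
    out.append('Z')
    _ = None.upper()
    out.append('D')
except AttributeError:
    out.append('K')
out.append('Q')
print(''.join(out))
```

Execution trace: 'Z' (try body) → 'K' (except AttributeError) → 'Q' (after the try/except). Output: ZKQ

Answer: ZKQ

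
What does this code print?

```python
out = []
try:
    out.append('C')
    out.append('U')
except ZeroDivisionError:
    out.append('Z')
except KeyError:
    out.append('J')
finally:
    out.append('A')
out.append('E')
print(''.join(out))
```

Execution trace: 'C' (try body) → 'U' (try body, no exception) → 'A' (finally) → 'E' (after the try/except). Output: CUAE

Answer: CUAE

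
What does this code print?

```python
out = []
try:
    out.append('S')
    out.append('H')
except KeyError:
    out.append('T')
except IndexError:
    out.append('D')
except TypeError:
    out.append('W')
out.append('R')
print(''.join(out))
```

Execution trace: 'S' (try body) → 'H' (try body, no exception) → 'R' (after the try/except). Output: SHR

Answer: SHR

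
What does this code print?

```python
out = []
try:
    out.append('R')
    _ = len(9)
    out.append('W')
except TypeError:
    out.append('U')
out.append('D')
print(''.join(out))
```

Execution trace: 'R' (try body) → 'U' (except TypeError) → 'D' (after the try/except). Output: RUD

Answer: RUD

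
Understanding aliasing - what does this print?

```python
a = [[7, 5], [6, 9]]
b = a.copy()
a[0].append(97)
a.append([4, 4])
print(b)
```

Key concept: shallow copy with nested lists.
Step by step:
`a = [[7, 5], [6, 9]]` → a = [[7, 5], [6, 9]]
`b = a.copy()` → b = [[7, 5], [6, 9]]
`a[0].append(97)` → a = [[7, 5, 97], [6, 9]]; b = [[7, 5, 97], [6, 9]]
`a.append([4, 4])` → a = [[7, 5, 97], [6, 9], [4, 4]]
`print(b)` → prints [[7, 5, 97], [6, 9]]

Answer: [[7, 5, 97], [6, 9]]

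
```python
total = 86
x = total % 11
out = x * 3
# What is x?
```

Trace:
`total = 86` → total = 86
`x = total % 11` → x = 9
`out = x * 3` → out = 27
So x = 9

Answer: 9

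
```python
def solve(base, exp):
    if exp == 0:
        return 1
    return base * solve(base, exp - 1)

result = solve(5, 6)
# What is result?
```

solve(5, 6) = 5 * 5 * 5 * 5 * 5 * 5 = 15625

Answer: 15625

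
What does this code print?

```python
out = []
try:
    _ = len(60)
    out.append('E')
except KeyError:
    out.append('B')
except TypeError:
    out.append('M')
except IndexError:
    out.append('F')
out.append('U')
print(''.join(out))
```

Execution trace: 'M' (except TypeError) → 'U' (after the try/except). Output: MU

Answer: MU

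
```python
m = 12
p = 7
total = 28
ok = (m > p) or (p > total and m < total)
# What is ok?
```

Trace:
`m = 12` → m = 12
`p = 7` → p = 7
`total = 28` → total = 28
`ok = (m > p) or (p > total and m < total)` → ok = True
So ok = True

Answer: True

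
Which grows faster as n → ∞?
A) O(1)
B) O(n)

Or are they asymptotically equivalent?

O(1) vs O(n): Higher order terms dominate.

Answer: B) O(n) grows faster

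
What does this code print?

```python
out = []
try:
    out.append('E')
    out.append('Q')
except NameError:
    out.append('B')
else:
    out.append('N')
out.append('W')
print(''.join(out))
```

Execution trace: 'E' (try body) → 'Q' (try body, no exception) → 'N' (else) → 'W' (after the try/except). Output: EQNW

Answer: EQNW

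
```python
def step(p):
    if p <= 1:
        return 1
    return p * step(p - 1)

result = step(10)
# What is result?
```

step(10) = 10 * 9 * 8 * 7 * 6 * 5 * 4 * 3 * 2 * 1 = 3628800

Answer: 3628800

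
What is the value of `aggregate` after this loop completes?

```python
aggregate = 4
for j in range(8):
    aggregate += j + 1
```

Start at 4, add 1 to 8 = 40
`aggregate` takes the values: 4 → 5 → 7 → 10 → 14 → 19 → 25 → 32 → 40

Answer: 40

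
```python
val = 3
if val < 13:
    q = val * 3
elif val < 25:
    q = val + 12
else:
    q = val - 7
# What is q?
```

Trace:
`val = 3` → val = 3
`if val < 13: ...` → val < 13 is True → q = 9
So q = 9

Answer: 9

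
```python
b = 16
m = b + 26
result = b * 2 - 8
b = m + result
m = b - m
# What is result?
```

Trace:
`b = 16` → b = 16
`m = b + 26` → m = 42
`result = b * 2 - 8` → result = 24
`b = m + result` → b = 66
`m = b - m` → m = 24
So result = 24

Answer: 24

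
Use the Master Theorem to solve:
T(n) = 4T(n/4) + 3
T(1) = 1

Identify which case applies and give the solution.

a=4, b=4, f(n)=3. log_4(4) = 1. Since c=0 < 1, Case 1 applies: T(n) = Θ(n^log_b(a)) = O(n).

Answer: O(n) - Case 1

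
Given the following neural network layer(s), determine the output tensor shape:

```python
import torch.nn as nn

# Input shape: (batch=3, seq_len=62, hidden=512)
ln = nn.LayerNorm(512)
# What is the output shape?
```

Input: (3, 62, 512) -> Output: (3, 62, 512)

Answer: (3, 62, 512)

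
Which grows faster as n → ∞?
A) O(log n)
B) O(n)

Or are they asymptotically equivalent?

O(log n) vs O(n): Higher order terms dominate.

Answer: B) O(n) grows faster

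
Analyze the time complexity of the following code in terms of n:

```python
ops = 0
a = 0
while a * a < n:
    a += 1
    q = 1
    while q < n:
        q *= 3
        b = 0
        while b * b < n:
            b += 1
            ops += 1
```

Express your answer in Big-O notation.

Each loop level contributes: √n × log n × √n. Multiplying the contributions gives O(n log n).

Answer: O(n log n)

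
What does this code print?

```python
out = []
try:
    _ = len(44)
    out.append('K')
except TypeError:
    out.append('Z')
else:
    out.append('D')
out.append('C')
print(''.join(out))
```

Execution trace: 'Z' (except TypeError) → 'C' (after the try/except). Output: ZC

Answer: ZC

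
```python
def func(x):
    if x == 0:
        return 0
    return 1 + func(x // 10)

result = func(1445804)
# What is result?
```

Count of digits of 1445804: 7

Answer: 7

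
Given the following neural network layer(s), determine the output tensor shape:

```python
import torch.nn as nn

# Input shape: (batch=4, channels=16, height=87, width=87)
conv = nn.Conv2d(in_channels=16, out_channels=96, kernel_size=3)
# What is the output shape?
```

Input: (4, 16, 87, 87) -> Output: (4, 96, 85, 85)

Answer: (4, 96, 85, 85)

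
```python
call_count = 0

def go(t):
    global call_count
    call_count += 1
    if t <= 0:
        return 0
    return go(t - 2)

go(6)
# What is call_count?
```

Linear recursion stepping by 2: 4 calls from t=6 down to ≤0.

Answer: 4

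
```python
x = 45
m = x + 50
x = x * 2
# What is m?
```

Trace:
`x = 45` → x = 45
`m = x + 50` → m = 95
`x = x * 2` → x = 90
So m = 95

Answer: 95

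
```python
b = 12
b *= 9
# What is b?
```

Trace:
`b = 12` → b = 12
`b *= 9` → b = 108
So b = 108

Answer: 108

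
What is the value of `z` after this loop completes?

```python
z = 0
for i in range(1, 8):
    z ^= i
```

XOR of 1 to 7
`z` takes the values: 0 → 1 → 3 → 0 → 4 → 1 → 7 → 0

Answer: 0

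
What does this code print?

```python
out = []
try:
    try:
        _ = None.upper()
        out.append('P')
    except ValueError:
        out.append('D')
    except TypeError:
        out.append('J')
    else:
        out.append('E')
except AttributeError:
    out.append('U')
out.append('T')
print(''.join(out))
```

Execution trace: 'U' (outer except AttributeError) → 'T' (after the try/except). Output: UT

Answer: UT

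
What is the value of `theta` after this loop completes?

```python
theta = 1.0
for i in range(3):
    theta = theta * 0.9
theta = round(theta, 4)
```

Exponential decay: 1.0 * 0.9^3
`theta` takes the values: 1.0 → 0.9 → 0.81 → 0.729

Answer: 0.729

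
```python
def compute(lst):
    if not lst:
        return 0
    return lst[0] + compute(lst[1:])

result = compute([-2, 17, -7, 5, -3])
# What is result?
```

(-2) + 17 + (-7) + 5 + (-3) + 0 = 10

Answer: 10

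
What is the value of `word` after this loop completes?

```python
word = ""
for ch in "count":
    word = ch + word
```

Reverse 'count'
`word` takes the values: "" → "c" → "oc" → "uoc" → "nuoc" → "tnuoc"

Answer: "tnuoc"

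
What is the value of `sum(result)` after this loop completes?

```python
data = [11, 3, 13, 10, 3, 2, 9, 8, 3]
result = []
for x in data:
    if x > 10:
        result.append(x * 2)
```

Sum of doubled values > 10
`result` takes the values: [] → [22] → [22, 26]
So `sum(result)` = 48

Answer: 48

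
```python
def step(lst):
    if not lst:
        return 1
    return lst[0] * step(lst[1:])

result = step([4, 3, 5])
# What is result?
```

Product over [4, 3, 5] = 4 * 3 * 5 = 60

Answer: 60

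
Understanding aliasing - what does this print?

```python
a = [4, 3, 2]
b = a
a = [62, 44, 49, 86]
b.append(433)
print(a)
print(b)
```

Key concept: rebinding vs mutation: a is rebound to a new list, b still points at the original.
Step by step:
`a = [4, 3, 2]` → a = [4, 3, 2]
`b = a` → b = [4, 3, 2] (same object as a)
`a = [62, 44, 49, 86]` → a = [62, 44, 49, 86]
`b.append(433)` → b = [4, 3, 2, 433]
`print(a)` → prints [62, 44, 49, 86]
`print(b)` → prints [4, 3, 2, 433]

Answer:
[62, 44, 49, 86]
[4, 3, 2, 433]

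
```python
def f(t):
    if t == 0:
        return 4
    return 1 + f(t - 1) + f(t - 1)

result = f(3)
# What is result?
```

f(t) = 1 + 2·f(t-1), f(0)=4. Closed form: (4+1)·2^3 - 1 = 39.

Answer: 39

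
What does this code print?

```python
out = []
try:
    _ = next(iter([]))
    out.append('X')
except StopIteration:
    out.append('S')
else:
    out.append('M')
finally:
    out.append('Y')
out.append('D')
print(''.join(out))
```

Execution trace: 'S' (except StopIteration) → 'Y' (finally) → 'D' (after the try/except). Output: SYD

Answer: SYD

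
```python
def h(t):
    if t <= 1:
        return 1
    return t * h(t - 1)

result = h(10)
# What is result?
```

h(10) = 10 * 9 * 8 * 7 * 6 * 5 * 4 * 3 * 2 * 1 = 3628800

Answer: 3628800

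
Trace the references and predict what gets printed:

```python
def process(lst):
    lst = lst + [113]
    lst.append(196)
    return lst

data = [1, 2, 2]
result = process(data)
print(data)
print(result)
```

Key concept: rebinding parameter vs mutation.
Step by step:
`data = [1, 2, 2]` → data = [1, 2, 2]
`result = process(data)` → result = [1, 2, 2, 113, 196]
`print(data)` → prints [1, 2, 2]
`print(result)` → prints [1, 2, 2, 113, 196]

Answer:
[1, 2, 2]
[1, 2, 2, 113, 196]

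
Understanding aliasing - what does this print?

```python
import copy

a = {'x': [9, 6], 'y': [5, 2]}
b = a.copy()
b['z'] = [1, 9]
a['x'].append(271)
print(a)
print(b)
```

Key concept: shallow copy of dict with mutable values.
Step by step:
`a = {'x': [9, 6], 'y': [5, 2]}` → a = {'x': [9, 6], 'y': [5, 2]}
`b = a.copy()` → b = {'x': [9, 6], 'y': [5, 2]}
`b['z'] = [1, 9]` → b = {'x': [9, 6], 'y': [5, 2], 'z': [1, 9]}
`a['x'].append(271)` → a = {'x': [9, 6, 271], 'y': [5, 2]}; b = {'x': [9, 6, 271], 'y': [5, 2], 'z': [1, 9]}
`print(a)` → prints {'x': [9, 6, 271], 'y': [5, 2]}
`print(b)` → prints {'x': [9, 6, 271], 'y': [5, 2], 'z': [1, 9]}

Answer:
{'x': [9, 6, 271], 'y': [5, 2]}
{'x': [9, 6, 271], 'y': [5, 2], 'z': [1, 9]}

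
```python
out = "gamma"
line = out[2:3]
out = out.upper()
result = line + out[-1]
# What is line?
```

Trace:
`out = "gamma"` → out = 'gamma'
`line = out[2:3]` → line = 'm'
`out = out.upper()` → out = 'GAMMA'
`result = line + out[-1]` → result = 'mA'
So line = 'm'

Answer: 'm'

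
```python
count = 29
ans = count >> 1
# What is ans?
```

Trace:
`count = 29` → count = 29
`ans = count >> 1` → ans = 14
So ans = 14

Answer: 14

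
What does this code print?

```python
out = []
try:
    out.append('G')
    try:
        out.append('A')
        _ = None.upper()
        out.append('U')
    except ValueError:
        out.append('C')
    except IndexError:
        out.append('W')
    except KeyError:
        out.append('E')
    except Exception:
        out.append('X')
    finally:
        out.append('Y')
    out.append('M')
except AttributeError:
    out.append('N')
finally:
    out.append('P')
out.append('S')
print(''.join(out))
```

Execution trace: 'G' (try body) → 'A' (inner try body) → 'X' (inner except Exception) → 'Y' (inner finally) → 'M' (try body, no exception) → 'P' (finally) → 'S' (after the try/except). Output: GAXYMPS

Answer: GAXYMPS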